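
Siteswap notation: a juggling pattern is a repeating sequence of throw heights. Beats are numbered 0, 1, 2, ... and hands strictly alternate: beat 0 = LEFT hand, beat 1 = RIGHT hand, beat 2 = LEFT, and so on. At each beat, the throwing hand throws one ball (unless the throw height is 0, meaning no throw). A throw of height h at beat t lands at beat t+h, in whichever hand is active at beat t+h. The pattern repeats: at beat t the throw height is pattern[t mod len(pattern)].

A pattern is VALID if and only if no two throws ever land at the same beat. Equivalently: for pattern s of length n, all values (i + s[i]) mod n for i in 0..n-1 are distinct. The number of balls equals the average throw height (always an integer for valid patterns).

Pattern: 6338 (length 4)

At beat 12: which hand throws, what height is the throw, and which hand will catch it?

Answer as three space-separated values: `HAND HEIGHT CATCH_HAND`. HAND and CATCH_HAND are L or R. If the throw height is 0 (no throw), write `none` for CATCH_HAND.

Answer: L 6 L

Derivation:
Beat 12: 12 mod 2 = 0, so hand = L
Throw height = pattern[12 mod 4] = pattern[0] = 6
Lands at beat 12+6=18, 18 mod 2 = 0, so catch hand = L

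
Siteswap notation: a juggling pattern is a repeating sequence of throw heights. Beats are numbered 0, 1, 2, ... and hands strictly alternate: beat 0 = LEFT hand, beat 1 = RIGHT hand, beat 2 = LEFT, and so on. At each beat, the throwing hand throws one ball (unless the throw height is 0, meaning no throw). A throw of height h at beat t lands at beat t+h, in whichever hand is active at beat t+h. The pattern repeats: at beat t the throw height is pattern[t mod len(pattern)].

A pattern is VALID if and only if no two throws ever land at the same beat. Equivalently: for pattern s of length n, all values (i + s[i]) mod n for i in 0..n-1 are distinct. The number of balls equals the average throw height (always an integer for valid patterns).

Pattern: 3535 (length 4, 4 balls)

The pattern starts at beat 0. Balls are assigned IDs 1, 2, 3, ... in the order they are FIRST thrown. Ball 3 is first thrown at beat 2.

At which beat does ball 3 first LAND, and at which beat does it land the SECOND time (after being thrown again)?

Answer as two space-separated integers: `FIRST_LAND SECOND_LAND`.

Answer: 5 10

Derivation:
Beat 0 (L): throw ball1 h=3 -> lands@3:R; in-air after throw: [b1@3:R]
Beat 1 (R): throw ball2 h=5 -> lands@6:L; in-air after throw: [b1@3:R b2@6:L]
Beat 2 (L): throw ball3 h=3 -> lands@5:R; in-air after throw: [b1@3:R b3@5:R b2@6:L]
Beat 3 (R): throw ball1 h=5 -> lands@8:L; in-air after throw: [b3@5:R b2@6:L b1@8:L]
Beat 4 (L): throw ball4 h=3 -> lands@7:R; in-air after throw: [b3@5:R b2@6:L b4@7:R b1@8:L]
Beat 5 (R): throw ball3 h=5 -> lands@10:L; in-air after throw: [b2@6:L b4@7:R b1@8:L b3@10:L]
Beat 6 (L): throw ball2 h=3 -> lands@9:R; in-air after throw: [b4@7:R b1@8:L b2@9:R b3@10:L]
Beat 7 (R): throw ball4 h=5 -> lands@12:L; in-air after throw: [b1@8:L b2@9:R b3@10:L b4@12:L]
Beat 8 (L): throw ball1 h=3 -> lands@11:R; in-air after throw: [b2@9:R b3@10:L b1@11:R b4@12:L]
Beat 9 (R): throw ball2 h=5 -> lands@14:L; in-air after throw: [b3@10:L b1@11:R b4@12:L b2@14:L]
Beat 10 (L): throw ball3 h=3 -> lands@13:R; in-air after throw: [b1@11:R b4@12:L b3@13:R b2@14:L]
Ball 3: thrown@2 h=3 -> first land @5; rethrown@5 h=5 -> second land @10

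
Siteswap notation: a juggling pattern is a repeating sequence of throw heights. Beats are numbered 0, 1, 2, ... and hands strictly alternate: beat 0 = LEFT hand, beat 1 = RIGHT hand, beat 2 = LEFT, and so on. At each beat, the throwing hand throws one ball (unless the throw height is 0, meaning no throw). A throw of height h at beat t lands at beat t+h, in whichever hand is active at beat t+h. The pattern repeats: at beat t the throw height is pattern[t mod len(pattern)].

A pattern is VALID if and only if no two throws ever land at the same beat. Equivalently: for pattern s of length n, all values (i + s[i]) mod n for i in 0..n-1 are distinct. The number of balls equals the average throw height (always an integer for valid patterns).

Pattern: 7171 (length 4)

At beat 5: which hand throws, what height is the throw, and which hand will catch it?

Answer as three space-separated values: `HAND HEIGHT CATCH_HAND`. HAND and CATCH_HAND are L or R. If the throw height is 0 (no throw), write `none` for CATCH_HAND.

Beat 5: 5 mod 2 = 1, so hand = R
Throw height = pattern[5 mod 4] = pattern[1] = 1
Lands at beat 5+1=6, 6 mod 2 = 0, so catch hand = L

Answer: R 1 L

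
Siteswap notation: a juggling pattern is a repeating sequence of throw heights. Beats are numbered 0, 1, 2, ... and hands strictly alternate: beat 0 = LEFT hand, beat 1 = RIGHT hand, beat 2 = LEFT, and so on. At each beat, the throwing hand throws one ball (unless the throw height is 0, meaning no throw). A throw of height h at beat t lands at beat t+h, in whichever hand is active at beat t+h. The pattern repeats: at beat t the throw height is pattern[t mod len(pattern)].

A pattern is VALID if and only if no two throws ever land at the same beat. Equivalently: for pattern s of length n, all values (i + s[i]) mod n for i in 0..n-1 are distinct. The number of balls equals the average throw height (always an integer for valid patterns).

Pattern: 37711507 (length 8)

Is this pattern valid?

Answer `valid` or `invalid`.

Answer: invalid

Derivation:
i=0: (i + s[i]) mod n = (0 + 3) mod 8 = 3
i=1: (i + s[i]) mod n = (1 + 7) mod 8 = 0
i=2: (i + s[i]) mod n = (2 + 7) mod 8 = 1
i=3: (i + s[i]) mod n = (3 + 1) mod 8 = 4
i=4: (i + s[i]) mod n = (4 + 1) mod 8 = 5
i=5: (i + s[i]) mod n = (5 + 5) mod 8 = 2
i=6: (i + s[i]) mod n = (6 + 0) mod 8 = 6
i=7: (i + s[i]) mod n = (7 + 7) mod 8 = 6
Residues: [3, 0, 1, 4, 5, 2, 6, 6], distinct: False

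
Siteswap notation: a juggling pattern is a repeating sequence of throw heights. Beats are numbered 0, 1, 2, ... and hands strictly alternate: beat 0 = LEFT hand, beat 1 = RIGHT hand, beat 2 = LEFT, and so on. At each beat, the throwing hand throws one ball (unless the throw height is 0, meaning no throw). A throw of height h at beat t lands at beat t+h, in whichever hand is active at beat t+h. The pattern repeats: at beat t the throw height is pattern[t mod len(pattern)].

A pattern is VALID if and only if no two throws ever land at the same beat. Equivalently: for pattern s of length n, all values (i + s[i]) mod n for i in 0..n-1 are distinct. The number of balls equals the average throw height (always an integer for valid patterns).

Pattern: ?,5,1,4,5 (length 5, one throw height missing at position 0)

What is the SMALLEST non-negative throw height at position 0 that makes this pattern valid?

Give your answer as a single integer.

i=0: s[i]=? (unknown)
i=1: (1 + 5) mod 5 = 1
i=2: (2 + 1) mod 5 = 3
i=3: (3 + 4) mod 5 = 2
i=4: (4 + 5) mod 5 = 4
Known residues: [1, 2, 3, 4]; need a permutation of 0..4, so missing residue r = 0
Need (0 + s) mod 5 = 0; smallest s = (0 - 0) mod 5 = 0

Answer: 0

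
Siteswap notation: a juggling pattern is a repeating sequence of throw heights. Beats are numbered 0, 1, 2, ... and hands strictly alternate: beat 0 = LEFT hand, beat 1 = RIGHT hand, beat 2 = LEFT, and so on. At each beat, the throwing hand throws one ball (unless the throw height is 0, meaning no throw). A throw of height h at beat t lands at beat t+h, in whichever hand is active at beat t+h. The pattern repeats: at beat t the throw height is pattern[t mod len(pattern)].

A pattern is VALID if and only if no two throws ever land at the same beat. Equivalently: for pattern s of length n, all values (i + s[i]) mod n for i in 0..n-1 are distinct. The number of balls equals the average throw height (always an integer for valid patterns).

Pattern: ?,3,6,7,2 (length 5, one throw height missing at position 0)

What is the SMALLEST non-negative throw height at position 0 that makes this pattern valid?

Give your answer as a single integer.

i=0: s[i]=? (unknown)
i=1: (1 + 3) mod 5 = 4
i=2: (2 + 6) mod 5 = 3
i=3: (3 + 7) mod 5 = 0
i=4: (4 + 2) mod 5 = 1
Known residues: [0, 1, 3, 4]; need a permutation of 0..4, so missing residue r = 2
Need (0 + s) mod 5 = 2; smallest s = (2 - 0) mod 5 = 2

Answer: 2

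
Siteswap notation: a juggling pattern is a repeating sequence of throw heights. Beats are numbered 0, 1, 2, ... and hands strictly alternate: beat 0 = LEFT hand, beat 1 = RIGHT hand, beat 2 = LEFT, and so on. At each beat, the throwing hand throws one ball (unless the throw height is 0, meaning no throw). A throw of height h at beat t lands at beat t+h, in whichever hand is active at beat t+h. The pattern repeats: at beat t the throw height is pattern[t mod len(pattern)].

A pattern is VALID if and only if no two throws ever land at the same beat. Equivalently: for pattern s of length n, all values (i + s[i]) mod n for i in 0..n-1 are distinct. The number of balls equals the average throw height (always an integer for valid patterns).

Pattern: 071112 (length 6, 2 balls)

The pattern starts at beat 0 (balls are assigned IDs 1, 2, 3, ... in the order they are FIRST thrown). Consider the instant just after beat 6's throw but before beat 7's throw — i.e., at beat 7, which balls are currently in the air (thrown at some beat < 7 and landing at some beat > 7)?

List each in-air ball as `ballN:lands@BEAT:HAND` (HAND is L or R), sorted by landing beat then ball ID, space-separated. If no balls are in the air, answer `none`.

Answer: ball1:lands@8:L

Derivation:
Beat 1 (R): throw ball1 h=7 -> lands@8:L; in-air after throw: [b1@8:L]
Beat 2 (L): throw ball2 h=1 -> lands@3:R; in-air after throw: [b2@3:R b1@8:L]
Beat 3 (R): throw ball2 h=1 -> lands@4:L; in-air after throw: [b2@4:L b1@8:L]
Beat 4 (L): throw ball2 h=1 -> lands@5:R; in-air after throw: [b2@5:R b1@8:L]
Beat 5 (R): throw ball2 h=2 -> lands@7:R; in-air after throw: [b2@7:R b1@8:L]
Beat 7 (R): throw ball2 h=7 -> lands@14:L; in-air after throw: [b1@8:L b2@14:L]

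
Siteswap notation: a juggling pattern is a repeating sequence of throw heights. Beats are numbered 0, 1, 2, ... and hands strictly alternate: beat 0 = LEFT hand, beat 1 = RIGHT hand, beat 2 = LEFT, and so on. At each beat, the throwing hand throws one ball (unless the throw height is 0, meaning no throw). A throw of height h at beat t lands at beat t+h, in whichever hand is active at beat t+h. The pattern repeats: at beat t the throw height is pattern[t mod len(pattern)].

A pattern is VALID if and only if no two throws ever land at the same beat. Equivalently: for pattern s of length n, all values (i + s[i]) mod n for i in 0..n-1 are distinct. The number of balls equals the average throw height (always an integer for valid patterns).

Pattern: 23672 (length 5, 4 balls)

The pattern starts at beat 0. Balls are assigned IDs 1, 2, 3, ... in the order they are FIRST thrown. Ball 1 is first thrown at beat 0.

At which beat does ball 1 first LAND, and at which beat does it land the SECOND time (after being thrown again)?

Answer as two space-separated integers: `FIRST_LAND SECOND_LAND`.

Answer: 2 8

Derivation:
Beat 0 (L): throw ball1 h=2 -> lands@2:L; in-air after throw: [b1@2:L]
Beat 1 (R): throw ball2 h=3 -> lands@4:L; in-air after throw: [b1@2:L b2@4:L]
Beat 2 (L): throw ball1 h=6 -> lands@8:L; in-air after throw: [b2@4:L b1@8:L]
Beat 3 (R): throw ball3 h=7 -> lands@10:L; in-air after throw: [b2@4:L b1@8:L b3@10:L]
Beat 4 (L): throw ball2 h=2 -> lands@6:L; in-air after throw: [b2@6:L b1@8:L b3@10:L]
Beat 5 (R): throw ball4 h=2 -> lands@7:R; in-air after throw: [b2@6:L b4@7:R b1@8:L b3@10:L]
Beat 6 (L): throw ball2 h=3 -> lands@9:R; in-air after throw: [b4@7:R b1@8:L b2@9:R b3@10:L]
Beat 7 (R): throw ball4 h=6 -> lands@13:R; in-air after throw: [b1@8:L b2@9:R b3@10:L b4@13:R]
Beat 8 (L): throw ball1 h=7 -> lands@15:R; in-air after throw: [b2@9:R b3@10:L b4@13:R b1@15:R]
Ball 1: thrown@0 h=2 -> first land @2; rethrown@2 h=6 -> second land @8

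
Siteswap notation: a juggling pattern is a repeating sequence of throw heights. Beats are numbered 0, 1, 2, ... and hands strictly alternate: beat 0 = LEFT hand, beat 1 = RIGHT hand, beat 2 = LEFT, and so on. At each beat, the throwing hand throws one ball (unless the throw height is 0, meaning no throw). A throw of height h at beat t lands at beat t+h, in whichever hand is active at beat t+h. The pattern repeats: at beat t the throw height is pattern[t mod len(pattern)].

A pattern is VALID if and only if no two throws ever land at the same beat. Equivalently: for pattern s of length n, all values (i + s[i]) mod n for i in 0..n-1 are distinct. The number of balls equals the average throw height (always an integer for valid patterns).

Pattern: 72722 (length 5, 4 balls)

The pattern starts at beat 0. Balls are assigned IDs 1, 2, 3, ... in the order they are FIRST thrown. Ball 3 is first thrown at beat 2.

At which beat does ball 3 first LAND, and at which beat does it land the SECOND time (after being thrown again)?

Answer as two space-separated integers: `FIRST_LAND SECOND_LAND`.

Answer: 9 11

Derivation:
Beat 0 (L): throw ball1 h=7 -> lands@7:R; in-air after throw: [b1@7:R]
Beat 1 (R): throw ball2 h=2 -> lands@3:R; in-air after throw: [b2@3:R b1@7:R]
Beat 2 (L): throw ball3 h=7 -> lands@9:R; in-air after throw: [b2@3:R b1@7:R b3@9:R]
Beat 3 (R): throw ball2 h=2 -> lands@5:R; in-air after throw: [b2@5:R b1@7:R b3@9:R]
Beat 4 (L): throw ball4 h=2 -> lands@6:L; in-air after throw: [b2@5:R b4@6:L b1@7:R b3@9:R]
Beat 5 (R): throw ball2 h=7 -> lands@12:L; in-air after throw: [b4@6:L b1@7:R b3@9:R b2@12:L]
Beat 6 (L): throw ball4 h=2 -> lands@8:L; in-air after throw: [b1@7:R b4@8:L b3@9:R b2@12:L]
Beat 7 (R): throw ball1 h=7 -> lands@14:L; in-air after throw: [b4@8:L b3@9:R b2@12:L b1@14:L]
Beat 8 (L): throw ball4 h=2 -> lands@10:L; in-air after throw: [b3@9:R b4@10:L b2@12:L b1@14:L]
Beat 9 (R): throw ball3 h=2 -> lands@11:R; in-air after throw: [b4@10:L b3@11:R b2@12:L b1@14:L]
Beat 10 (L): throw ball4 h=7 -> lands@17:R; in-air after throw: [b3@11:R b2@12:L b1@14:L b4@17:R]
Beat 11 (R): throw ball3 h=2 -> lands@13:R; in-air after throw: [b2@12:L b3@13:R b1@14:L b4@17:R]
Ball 3: thrown@2 h=7 -> first land @9; rethrown@9 h=2 -> second land @11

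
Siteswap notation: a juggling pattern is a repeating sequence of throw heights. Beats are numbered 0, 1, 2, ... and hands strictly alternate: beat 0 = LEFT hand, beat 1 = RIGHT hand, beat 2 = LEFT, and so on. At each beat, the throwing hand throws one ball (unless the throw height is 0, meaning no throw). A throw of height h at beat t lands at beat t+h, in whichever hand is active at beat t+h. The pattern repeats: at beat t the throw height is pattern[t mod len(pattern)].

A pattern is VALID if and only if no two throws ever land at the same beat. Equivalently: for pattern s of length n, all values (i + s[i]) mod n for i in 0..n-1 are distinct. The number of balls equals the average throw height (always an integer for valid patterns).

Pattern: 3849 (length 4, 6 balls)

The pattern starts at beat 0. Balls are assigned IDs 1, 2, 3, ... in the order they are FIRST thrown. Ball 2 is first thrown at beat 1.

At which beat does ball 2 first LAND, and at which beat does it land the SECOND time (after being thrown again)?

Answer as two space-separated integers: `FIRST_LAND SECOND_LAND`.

Answer: 9 17

Derivation:
Beat 0 (L): throw ball1 h=3 -> lands@3:R; in-air after throw: [b1@3:R]
Beat 1 (R): throw ball2 h=8 -> lands@9:R; in-air after throw: [b1@3:R b2@9:R]
Beat 2 (L): throw ball3 h=4 -> lands@6:L; in-air after throw: [b1@3:R b3@6:L b2@9:R]
Beat 3 (R): throw ball1 h=9 -> lands@12:L; in-air after throw: [b3@6:L b2@9:R b1@12:L]
Beat 4 (L): throw ball4 h=3 -> lands@7:R; in-air after throw: [b3@6:L b4@7:R b2@9:R b1@12:L]
Beat 5 (R): throw ball5 h=8 -> lands@13:R; in-air after throw: [b3@6:L b4@7:R b2@9:R b1@12:L b5@13:R]
Beat 6 (L): throw ball3 h=4 -> lands@10:L; in-air after throw: [b4@7:R b2@9:R b3@10:L b1@12:L b5@13:R]
Beat 7 (R): throw ball4 h=9 -> lands@16:L; in-air after throw: [b2@9:R b3@10:L b1@12:L b5@13:R b4@16:L]
Beat 8 (L): throw ball6 h=3 -> lands@11:R; in-air after throw: [b2@9:R b3@10:L b6@11:R b1@12:L b5@13:R b4@16:L]
Beat 9 (R): throw ball2 h=8 -> lands@17:R; in-air after throw: [b3@10:L b6@11:R b1@12:L b5@13:R b4@16:L b2@17:R]
Beat 10 (L): throw ball3 h=4 -> lands@14:L; in-air after throw: [b6@11:R b1@12:L b5@13:R b3@14:L b4@16:L b2@17:R]
Beat 11 (R): throw ball6 h=9 -> lands@20:L; in-air after throw: [b1@12:L b5@13:R b3@14:L b4@16:L b2@17:R b6@20:L]
Beat 12 (L): throw ball1 h=3 -> lands@15:R; in-air after throw: [b5@13:R b3@14:L b1@15:R b4@16:L b2@17:R b6@20:L]
Ball 2: thrown@1 h=8 -> first land @9; rethrown@9 h=8 -> second land @17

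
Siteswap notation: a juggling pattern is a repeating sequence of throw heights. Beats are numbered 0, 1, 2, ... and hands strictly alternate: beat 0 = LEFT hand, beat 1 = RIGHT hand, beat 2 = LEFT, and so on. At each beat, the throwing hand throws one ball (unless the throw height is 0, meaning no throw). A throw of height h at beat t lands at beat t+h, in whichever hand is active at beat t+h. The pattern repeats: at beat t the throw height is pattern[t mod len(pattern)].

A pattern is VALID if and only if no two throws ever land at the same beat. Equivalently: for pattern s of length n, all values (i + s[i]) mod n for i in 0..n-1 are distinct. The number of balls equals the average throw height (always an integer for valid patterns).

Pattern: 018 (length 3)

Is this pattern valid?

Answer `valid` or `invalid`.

Answer: valid

Derivation:
i=0: (i + s[i]) mod n = (0 + 0) mod 3 = 0
i=1: (i + s[i]) mod n = (1 + 1) mod 3 = 2
i=2: (i + s[i]) mod n = (2 + 8) mod 3 = 1
Residues: [0, 2, 1], distinct: True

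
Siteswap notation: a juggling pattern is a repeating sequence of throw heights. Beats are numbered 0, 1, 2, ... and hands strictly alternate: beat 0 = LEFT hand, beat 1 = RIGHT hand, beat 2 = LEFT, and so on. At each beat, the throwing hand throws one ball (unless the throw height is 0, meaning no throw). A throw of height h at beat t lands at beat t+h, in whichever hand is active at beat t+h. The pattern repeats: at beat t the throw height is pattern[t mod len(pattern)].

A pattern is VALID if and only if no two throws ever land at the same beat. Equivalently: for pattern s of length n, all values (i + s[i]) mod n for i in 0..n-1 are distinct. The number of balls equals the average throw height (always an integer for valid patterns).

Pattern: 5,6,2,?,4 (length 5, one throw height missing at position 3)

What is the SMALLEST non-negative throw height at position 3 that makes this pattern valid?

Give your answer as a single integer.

Answer: 3

Derivation:
i=0: (0 + 5) mod 5 = 0
i=1: (1 + 6) mod 5 = 2
i=2: (2 + 2) mod 5 = 4
i=3: s[i]=? (unknown)
i=4: (4 + 4) mod 5 = 3
Known residues: [0, 2, 3, 4]; need a permutation of 0..4, so missing residue r = 1
Need (3 + s) mod 5 = 1; smallest s = (1 - 3) mod 5 = 3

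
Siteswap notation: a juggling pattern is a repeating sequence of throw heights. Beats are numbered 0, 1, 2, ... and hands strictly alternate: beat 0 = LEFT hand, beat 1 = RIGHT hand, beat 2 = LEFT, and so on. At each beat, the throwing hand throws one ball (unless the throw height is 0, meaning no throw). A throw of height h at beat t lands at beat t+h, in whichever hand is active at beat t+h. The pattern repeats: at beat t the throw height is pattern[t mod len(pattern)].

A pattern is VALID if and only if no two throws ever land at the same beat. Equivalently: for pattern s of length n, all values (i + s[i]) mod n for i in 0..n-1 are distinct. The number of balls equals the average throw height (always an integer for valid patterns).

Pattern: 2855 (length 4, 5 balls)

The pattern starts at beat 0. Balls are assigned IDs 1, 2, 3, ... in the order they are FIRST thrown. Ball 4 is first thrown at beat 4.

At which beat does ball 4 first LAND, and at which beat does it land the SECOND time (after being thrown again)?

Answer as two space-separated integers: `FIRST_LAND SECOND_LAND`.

Answer: 6 11

Derivation:
Beat 0 (L): throw ball1 h=2 -> lands@2:L; in-air after throw: [b1@2:L]
Beat 1 (R): throw ball2 h=8 -> lands@9:R; in-air after throw: [b1@2:L b2@9:R]
Beat 2 (L): throw ball1 h=5 -> lands@7:R; in-air after throw: [b1@7:R b2@9:R]
Beat 3 (R): throw ball3 h=5 -> lands@8:L; in-air after throw: [b1@7:R b3@8:L b2@9:R]
Beat 4 (L): throw ball4 h=2 -> lands@6:L; in-air after throw: [b4@6:L b1@7:R b3@8:L b2@9:R]
Beat 5 (R): throw ball5 h=8 -> lands@13:R; in-air after throw: [b4@6:L b1@7:R b3@8:L b2@9:R b5@13:R]
Beat 6 (L): throw ball4 h=5 -> lands@11:R; in-air after throw: [b1@7:R b3@8:L b2@9:R b4@11:R b5@13:R]
Beat 7 (R): throw ball1 h=5 -> lands@12:L; in-air after throw: [b3@8:L b2@9:R b4@11:R b1@12:L b5@13:R]
Beat 8 (L): throw ball3 h=2 -> lands@10:L; in-air after throw: [b2@9:R b3@10:L b4@11:R b1@12:L b5@13:R]
Beat 9 (R): throw ball2 h=8 -> lands@17:R; in-air after throw: [b3@10:L b4@11:R b1@12:L b5@13:R b2@17:R]
Beat 10 (L): throw ball3 h=5 -> lands@15:R; in-air after throw: [b4@11:R b1@12:L b5@13:R b3@15:R b2@17:R]
Beat 11 (R): throw ball4 h=5 -> lands@16:L; in-air after throw: [b1@12:L b5@13:R b3@15:R b4@16:L b2@17:R]
Ball 4: thrown@4 h=2 -> first land @6; rethrown@6 h=5 -> second land @11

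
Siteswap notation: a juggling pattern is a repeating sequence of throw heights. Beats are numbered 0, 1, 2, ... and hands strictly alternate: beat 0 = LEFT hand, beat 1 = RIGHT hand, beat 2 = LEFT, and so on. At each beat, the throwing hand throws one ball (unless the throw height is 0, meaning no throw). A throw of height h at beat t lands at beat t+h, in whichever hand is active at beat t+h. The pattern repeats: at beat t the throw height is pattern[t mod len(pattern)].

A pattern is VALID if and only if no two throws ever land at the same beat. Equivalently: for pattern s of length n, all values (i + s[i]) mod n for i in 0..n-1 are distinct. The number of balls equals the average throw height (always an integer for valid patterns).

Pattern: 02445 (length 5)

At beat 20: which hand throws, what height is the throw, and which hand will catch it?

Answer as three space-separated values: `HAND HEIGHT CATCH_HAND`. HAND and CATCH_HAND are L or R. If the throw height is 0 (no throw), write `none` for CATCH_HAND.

Beat 20: 20 mod 2 = 0, so hand = L
Throw height = pattern[20 mod 5] = pattern[0] = 0

Answer: L 0 none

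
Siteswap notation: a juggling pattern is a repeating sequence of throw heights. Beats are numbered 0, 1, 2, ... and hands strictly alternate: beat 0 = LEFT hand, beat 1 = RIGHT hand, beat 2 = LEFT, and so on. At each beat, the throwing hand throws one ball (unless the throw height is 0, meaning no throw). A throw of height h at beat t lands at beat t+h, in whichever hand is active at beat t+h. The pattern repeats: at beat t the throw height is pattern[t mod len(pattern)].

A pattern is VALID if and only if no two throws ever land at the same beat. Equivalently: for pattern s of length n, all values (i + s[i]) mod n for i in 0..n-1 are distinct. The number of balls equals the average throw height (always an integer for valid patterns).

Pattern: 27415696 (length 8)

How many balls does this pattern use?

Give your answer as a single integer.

Answer: 5

Derivation:
Pattern = [2, 7, 4, 1, 5, 6, 9, 6], length n = 8
  position 0: throw height = 2, running sum = 2
  position 1: throw height = 7, running sum = 9
  position 2: throw height = 4, running sum = 13
  position 3: throw height = 1, running sum = 14
  position 4: throw height = 5, running sum = 19
  position 5: throw height = 6, running sum = 25
  position 6: throw height = 9, running sum = 34
  position 7: throw height = 6, running sum = 40
Total sum = 40; balls = sum / n = 40 / 8 = 5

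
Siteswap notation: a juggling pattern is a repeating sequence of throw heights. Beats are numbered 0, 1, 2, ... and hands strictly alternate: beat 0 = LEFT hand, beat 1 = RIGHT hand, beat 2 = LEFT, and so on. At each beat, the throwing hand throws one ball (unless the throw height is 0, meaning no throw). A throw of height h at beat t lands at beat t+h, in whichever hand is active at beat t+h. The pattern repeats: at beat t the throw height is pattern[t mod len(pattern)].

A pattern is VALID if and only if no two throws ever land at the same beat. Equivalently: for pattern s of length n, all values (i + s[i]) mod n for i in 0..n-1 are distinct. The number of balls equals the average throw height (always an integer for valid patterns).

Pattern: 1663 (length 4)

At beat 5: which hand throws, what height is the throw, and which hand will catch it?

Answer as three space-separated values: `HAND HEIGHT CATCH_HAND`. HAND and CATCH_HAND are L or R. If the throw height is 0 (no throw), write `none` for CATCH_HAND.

Beat 5: 5 mod 2 = 1, so hand = R
Throw height = pattern[5 mod 4] = pattern[1] = 6
Lands at beat 5+6=11, 11 mod 2 = 1, so catch hand = R

Answer: R 6 R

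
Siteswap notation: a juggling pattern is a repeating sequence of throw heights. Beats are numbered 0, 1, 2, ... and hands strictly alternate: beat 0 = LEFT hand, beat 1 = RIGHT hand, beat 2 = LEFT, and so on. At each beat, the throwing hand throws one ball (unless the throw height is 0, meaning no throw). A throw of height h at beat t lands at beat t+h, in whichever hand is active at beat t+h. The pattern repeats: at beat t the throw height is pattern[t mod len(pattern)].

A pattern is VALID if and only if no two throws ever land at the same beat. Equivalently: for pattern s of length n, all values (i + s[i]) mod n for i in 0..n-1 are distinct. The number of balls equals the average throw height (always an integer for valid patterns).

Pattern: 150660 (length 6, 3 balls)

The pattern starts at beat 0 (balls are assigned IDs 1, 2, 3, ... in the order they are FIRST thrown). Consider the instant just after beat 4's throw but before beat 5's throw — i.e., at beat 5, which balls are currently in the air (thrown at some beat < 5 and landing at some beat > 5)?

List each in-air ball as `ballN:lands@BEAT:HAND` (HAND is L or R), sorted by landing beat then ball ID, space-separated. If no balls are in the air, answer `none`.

Beat 0 (L): throw ball1 h=1 -> lands@1:R; in-air after throw: [b1@1:R]
Beat 1 (R): throw ball1 h=5 -> lands@6:L; in-air after throw: [b1@6:L]
Beat 3 (R): throw ball2 h=6 -> lands@9:R; in-air after throw: [b1@6:L b2@9:R]
Beat 4 (L): throw ball3 h=6 -> lands@10:L; in-air after throw: [b1@6:L b2@9:R b3@10:L]

Answer: ball1:lands@6:L ball2:lands@9:R ball3:lands@10:L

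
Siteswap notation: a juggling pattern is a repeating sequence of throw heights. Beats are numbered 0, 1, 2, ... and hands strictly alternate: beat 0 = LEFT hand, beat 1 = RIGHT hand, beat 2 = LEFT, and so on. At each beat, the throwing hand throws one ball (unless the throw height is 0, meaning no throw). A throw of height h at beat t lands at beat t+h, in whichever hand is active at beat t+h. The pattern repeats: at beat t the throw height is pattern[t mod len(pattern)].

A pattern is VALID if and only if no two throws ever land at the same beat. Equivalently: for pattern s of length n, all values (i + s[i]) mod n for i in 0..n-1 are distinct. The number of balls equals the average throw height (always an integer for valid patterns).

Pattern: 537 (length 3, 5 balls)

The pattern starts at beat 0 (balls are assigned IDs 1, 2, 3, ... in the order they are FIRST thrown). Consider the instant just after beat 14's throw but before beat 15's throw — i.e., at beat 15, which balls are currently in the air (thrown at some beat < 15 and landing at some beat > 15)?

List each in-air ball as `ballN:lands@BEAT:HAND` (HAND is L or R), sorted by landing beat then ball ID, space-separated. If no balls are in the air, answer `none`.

Answer: ball2:lands@16:L ball1:lands@17:R ball5:lands@18:L ball3:lands@21:R

Derivation:
Beat 0 (L): throw ball1 h=5 -> lands@5:R; in-air after throw: [b1@5:R]
Beat 1 (R): throw ball2 h=3 -> lands@4:L; in-air after throw: [b2@4:L b1@5:R]
Beat 2 (L): throw ball3 h=7 -> lands@9:R; in-air after throw: [b2@4:L b1@5:R b3@9:R]
Beat 3 (R): throw ball4 h=5 -> lands@8:L; in-air after throw: [b2@4:L b1@5:R b4@8:L b3@9:R]
Beat 4 (L): throw ball2 h=3 -> lands@7:R; in-air after throw: [b1@5:R b2@7:R b4@8:L b3@9:R]
Beat 5 (R): throw ball1 h=7 -> lands@12:L; in-air after throw: [b2@7:R b4@8:L b3@9:R b1@12:L]
Beat 6 (L): throw ball5 h=5 -> lands@11:R; in-air after throw: [b2@7:R b4@8:L b3@9:R b5@11:R b1@12:L]
Beat 7 (R): throw ball2 h=3 -> lands@10:L; in-air after throw: [b4@8:L b3@9:R b2@10:L b5@11:R b1@12:L]
Beat 8 (L): throw ball4 h=7 -> lands@15:R; in-air after throw: [b3@9:R b2@10:L b5@11:R b1@12:L b4@15:R]
Beat 9 (R): throw ball3 h=5 -> lands@14:L; in-air after throw: [b2@10:L b5@11:R b1@12:L b3@14:L b4@15:R]
Beat 10 (L): throw ball2 h=3 -> lands@13:R; in-air after throw: [b5@11:R b1@12:L b2@13:R b3@14:L b4@15:R]
Beat 11 (R): throw ball5 h=7 -> lands@18:L; in-air after throw: [b1@12:L b2@13:R b3@14:L b4@15:R b5@18:L]
Beat 12 (L): throw ball1 h=5 -> lands@17:R; in-air after throw: [b2@13:R b3@14:L b4@15:R b1@17:R b5@18:L]
Beat 13 (R): throw ball2 h=3 -> lands@16:L; in-air after throw: [b3@14:L b4@15:R b2@16:L b1@17:R b5@18:L]
Beat 14 (L): throw ball3 h=7 -> lands@21:R; in-air after throw: [b4@15:R b2@16:L b1@17:R b5@18:L b3@21:R]
Beat 15 (R): throw ball4 h=5 -> lands@20:L; in-air after throw: [b2@16:L b1@17:R b5@18:L b4@20:L b3@21:R]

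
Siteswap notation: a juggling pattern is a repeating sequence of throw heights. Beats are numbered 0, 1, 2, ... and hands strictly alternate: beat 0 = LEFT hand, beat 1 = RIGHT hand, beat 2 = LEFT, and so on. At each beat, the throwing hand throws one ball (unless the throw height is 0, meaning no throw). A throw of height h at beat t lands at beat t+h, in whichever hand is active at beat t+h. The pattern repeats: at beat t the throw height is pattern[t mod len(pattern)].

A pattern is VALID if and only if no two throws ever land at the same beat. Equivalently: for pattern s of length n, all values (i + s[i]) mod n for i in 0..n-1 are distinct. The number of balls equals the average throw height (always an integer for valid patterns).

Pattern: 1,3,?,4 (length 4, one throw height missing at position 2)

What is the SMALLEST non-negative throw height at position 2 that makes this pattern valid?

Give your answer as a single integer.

Answer: 0

Derivation:
i=0: (0 + 1) mod 4 = 1
i=1: (1 + 3) mod 4 = 0
i=2: s[i]=? (unknown)
i=3: (3 + 4) mod 4 = 3
Known residues: [0, 1, 3]; need a permutation of 0..3, so missing residue r = 2
Need (2 + s) mod 4 = 2; smallest s = (2 - 2) mod 4 = 0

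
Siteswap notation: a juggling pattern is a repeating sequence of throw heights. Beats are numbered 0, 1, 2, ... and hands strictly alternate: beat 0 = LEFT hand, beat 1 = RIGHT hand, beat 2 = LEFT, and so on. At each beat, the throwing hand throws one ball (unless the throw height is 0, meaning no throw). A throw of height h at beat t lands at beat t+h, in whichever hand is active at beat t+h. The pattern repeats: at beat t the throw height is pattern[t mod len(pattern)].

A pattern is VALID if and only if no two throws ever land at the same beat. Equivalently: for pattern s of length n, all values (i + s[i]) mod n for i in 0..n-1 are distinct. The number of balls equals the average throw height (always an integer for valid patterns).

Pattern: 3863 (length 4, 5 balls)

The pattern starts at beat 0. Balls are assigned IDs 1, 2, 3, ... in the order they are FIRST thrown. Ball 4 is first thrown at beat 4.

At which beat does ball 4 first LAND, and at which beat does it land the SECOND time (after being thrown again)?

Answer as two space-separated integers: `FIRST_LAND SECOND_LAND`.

Beat 0 (L): throw ball1 h=3 -> lands@3:R; in-air after throw: [b1@3:R]
Beat 1 (R): throw ball2 h=8 -> lands@9:R; in-air after throw: [b1@3:R b2@9:R]
Beat 2 (L): throw ball3 h=6 -> lands@8:L; in-air after throw: [b1@3:R b3@8:L b2@9:R]
Beat 3 (R): throw ball1 h=3 -> lands@6:L; in-air after throw: [b1@6:L b3@8:L b2@9:R]
Beat 4 (L): throw ball4 h=3 -> lands@7:R; in-air after throw: [b1@6:L b4@7:R b3@8:L b2@9:R]
Beat 5 (R): throw ball5 h=8 -> lands@13:R; in-air after throw: [b1@6:L b4@7:R b3@8:L b2@9:R b5@13:R]
Beat 6 (L): throw ball1 h=6 -> lands@12:L; in-air after throw: [b4@7:R b3@8:L b2@9:R b1@12:L b5@13:R]
Beat 7 (R): throw ball4 h=3 -> lands@10:L; in-air after throw: [b3@8:L b2@9:R b4@10:L b1@12:L b5@13:R]
Beat 8 (L): throw ball3 h=3 -> lands@11:R; in-air after throw: [b2@9:R b4@10:L b3@11:R b1@12:L b5@13:R]
Beat 9 (R): throw ball2 h=8 -> lands@17:R; in-air after throw: [b4@10:L b3@11:R b1@12:L b5@13:R b2@17:R]
Beat 10 (L): throw ball4 h=6 -> lands@16:L; in-air after throw: [b3@11:R b1@12:L b5@13:R b4@16:L b2@17:R]
Ball 4: thrown@4 h=3 -> first land @7; rethrown@7 h=3 -> second land @10

Answer: 7 10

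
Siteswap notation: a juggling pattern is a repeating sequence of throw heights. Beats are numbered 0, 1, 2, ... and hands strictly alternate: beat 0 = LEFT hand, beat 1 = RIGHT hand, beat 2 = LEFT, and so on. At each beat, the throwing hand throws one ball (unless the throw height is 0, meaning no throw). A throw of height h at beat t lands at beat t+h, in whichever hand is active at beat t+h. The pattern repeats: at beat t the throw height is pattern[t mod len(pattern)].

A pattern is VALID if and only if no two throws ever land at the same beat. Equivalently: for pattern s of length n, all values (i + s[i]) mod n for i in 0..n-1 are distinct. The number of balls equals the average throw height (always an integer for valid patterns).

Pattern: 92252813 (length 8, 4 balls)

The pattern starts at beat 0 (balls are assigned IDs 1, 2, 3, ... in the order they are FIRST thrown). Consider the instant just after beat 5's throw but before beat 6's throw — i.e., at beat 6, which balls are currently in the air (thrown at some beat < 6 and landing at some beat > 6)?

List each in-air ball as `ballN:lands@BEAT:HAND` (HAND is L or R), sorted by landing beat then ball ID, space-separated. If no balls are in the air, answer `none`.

Beat 0 (L): throw ball1 h=9 -> lands@9:R; in-air after throw: [b1@9:R]
Beat 1 (R): throw ball2 h=2 -> lands@3:R; in-air after throw: [b2@3:R b1@9:R]
Beat 2 (L): throw ball3 h=2 -> lands@4:L; in-air after throw: [b2@3:R b3@4:L b1@9:R]
Beat 3 (R): throw ball2 h=5 -> lands@8:L; in-air after throw: [b3@4:L b2@8:L b1@9:R]
Beat 4 (L): throw ball3 h=2 -> lands@6:L; in-air after throw: [b3@6:L b2@8:L b1@9:R]
Beat 5 (R): throw ball4 h=8 -> lands@13:R; in-air after throw: [b3@6:L b2@8:L b1@9:R b4@13:R]
Beat 6 (L): throw ball3 h=1 -> lands@7:R; in-air after throw: [b3@7:R b2@8:L b1@9:R b4@13:R]

Answer: ball2:lands@8:L ball1:lands@9:R ball4:lands@13:R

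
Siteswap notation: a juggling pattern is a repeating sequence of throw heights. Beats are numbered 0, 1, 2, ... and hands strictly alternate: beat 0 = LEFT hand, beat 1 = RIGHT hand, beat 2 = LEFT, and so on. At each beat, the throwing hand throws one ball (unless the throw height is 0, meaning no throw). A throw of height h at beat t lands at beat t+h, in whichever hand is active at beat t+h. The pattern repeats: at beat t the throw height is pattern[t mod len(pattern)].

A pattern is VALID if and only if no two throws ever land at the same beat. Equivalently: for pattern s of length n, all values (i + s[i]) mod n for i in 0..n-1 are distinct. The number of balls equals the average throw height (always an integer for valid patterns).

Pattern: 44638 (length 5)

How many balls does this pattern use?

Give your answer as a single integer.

Pattern = [4, 4, 6, 3, 8], length n = 5
  position 0: throw height = 4, running sum = 4
  position 1: throw height = 4, running sum = 8
  position 2: throw height = 6, running sum = 14
  position 3: throw height = 3, running sum = 17
  position 4: throw height = 8, running sum = 25
Total sum = 25; balls = sum / n = 25 / 5 = 5

Answer: 5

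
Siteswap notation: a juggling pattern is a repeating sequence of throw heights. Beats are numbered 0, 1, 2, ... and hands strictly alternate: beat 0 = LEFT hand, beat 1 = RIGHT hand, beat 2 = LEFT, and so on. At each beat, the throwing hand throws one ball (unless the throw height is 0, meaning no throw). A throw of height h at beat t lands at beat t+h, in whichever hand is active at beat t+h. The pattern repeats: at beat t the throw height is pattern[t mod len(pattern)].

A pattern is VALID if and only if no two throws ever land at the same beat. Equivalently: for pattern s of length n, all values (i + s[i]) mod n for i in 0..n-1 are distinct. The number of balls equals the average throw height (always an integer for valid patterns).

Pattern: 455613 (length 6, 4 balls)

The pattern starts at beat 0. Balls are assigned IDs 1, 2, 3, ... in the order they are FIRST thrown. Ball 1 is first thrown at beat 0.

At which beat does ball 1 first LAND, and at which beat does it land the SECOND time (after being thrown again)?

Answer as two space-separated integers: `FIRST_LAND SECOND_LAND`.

Answer: 4 5

Derivation:
Beat 0 (L): throw ball1 h=4 -> lands@4:L; in-air after throw: [b1@4:L]
Beat 1 (R): throw ball2 h=5 -> lands@6:L; in-air after throw: [b1@4:L b2@6:L]
Beat 2 (L): throw ball3 h=5 -> lands@7:R; in-air after throw: [b1@4:L b2@6:L b3@7:R]
Beat 3 (R): throw ball4 h=6 -> lands@9:R; in-air after throw: [b1@4:L b2@6:L b3@7:R b4@9:R]
Beat 4 (L): throw ball1 h=1 -> lands@5:R; in-air after throw: [b1@5:R b2@6:L b3@7:R b4@9:R]
Beat 5 (R): throw ball1 h=3 -> lands@8:L; in-air after throw: [b2@6:L b3@7:R b1@8:L b4@9:R]
Ball 1: thrown@0 h=4 -> first land @4; rethrown@4 h=1 -> second land @5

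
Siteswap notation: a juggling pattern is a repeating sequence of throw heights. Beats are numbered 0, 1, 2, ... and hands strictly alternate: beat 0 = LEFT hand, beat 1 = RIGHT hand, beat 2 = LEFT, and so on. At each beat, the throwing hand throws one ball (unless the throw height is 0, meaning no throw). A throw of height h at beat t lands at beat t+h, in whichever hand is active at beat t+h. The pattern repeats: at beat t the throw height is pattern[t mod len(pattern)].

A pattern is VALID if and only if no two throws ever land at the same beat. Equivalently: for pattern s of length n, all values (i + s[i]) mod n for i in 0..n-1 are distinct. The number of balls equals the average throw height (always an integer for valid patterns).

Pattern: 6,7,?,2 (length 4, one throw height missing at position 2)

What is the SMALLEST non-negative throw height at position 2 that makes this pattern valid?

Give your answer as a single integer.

Answer: 1

Derivation:
i=0: (0 + 6) mod 4 = 2
i=1: (1 + 7) mod 4 = 0
i=2: s[i]=? (unknown)
i=3: (3 + 2) mod 4 = 1
Known residues: [0, 1, 2]; need a permutation of 0..3, so missing residue r = 3
Need (2 + s) mod 4 = 3; smallest s = (3 - 2) mod 4 = 1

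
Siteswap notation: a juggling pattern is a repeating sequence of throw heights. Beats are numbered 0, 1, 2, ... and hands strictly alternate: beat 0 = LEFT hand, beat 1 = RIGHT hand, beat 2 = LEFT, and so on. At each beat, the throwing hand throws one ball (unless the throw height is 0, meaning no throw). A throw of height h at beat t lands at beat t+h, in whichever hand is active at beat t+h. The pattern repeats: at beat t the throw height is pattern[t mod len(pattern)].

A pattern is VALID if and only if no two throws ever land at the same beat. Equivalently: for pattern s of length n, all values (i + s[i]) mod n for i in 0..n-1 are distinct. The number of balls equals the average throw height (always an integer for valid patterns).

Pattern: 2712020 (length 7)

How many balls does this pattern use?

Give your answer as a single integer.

Answer: 2

Derivation:
Pattern = [2, 7, 1, 2, 0, 2, 0], length n = 7
  position 0: throw height = 2, running sum = 2
  position 1: throw height = 7, running sum = 9
  position 2: throw height = 1, running sum = 10
  position 3: throw height = 2, running sum = 12
  position 4: throw height = 0, running sum = 12
  position 5: throw height = 2, running sum = 14
  position 6: throw height = 0, running sum = 14
Total sum = 14; balls = sum / n = 14 / 7 = 2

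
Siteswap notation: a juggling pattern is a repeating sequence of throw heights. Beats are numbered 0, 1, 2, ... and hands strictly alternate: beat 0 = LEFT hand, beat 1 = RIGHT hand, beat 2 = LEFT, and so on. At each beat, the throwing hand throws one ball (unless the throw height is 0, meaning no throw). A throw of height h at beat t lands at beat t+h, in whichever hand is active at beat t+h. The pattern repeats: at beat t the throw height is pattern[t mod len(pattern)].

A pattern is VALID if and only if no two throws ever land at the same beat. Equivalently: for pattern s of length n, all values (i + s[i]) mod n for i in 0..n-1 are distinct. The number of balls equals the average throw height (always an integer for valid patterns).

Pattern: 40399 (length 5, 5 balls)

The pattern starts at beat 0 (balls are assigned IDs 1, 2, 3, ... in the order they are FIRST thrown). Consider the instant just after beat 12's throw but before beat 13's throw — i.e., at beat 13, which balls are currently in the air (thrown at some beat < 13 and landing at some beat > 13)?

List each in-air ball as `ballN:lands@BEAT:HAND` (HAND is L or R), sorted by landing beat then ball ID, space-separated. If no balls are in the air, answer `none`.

Answer: ball4:lands@14:L ball3:lands@15:R ball5:lands@17:R ball2:lands@18:L

Derivation:
Beat 0 (L): throw ball1 h=4 -> lands@4:L; in-air after throw: [b1@4:L]
Beat 2 (L): throw ball2 h=3 -> lands@5:R; in-air after throw: [b1@4:L b2@5:R]
Beat 3 (R): throw ball3 h=9 -> lands@12:L; in-air after throw: [b1@4:L b2@5:R b3@12:L]
Beat 4 (L): throw ball1 h=9 -> lands@13:R; in-air after throw: [b2@5:R b3@12:L b1@13:R]
Beat 5 (R): throw ball2 h=4 -> lands@9:R; in-air after throw: [b2@9:R b3@12:L b1@13:R]
Beat 7 (R): throw ball4 h=3 -> lands@10:L; in-air after throw: [b2@9:R b4@10:L b3@12:L b1@13:R]
Beat 8 (L): throw ball5 h=9 -> lands@17:R; in-air after throw: [b2@9:R b4@10:L b3@12:L b1@13:R b5@17:R]
Beat 9 (R): throw ball2 h=9 -> lands@18:L; in-air after throw: [b4@10:L b3@12:L b1@13:R b5@17:R b2@18:L]
Beat 10 (L): throw ball4 h=4 -> lands@14:L; in-air after throw: [b3@12:L b1@13:R b4@14:L b5@17:R b2@18:L]
Beat 12 (L): throw ball3 h=3 -> lands@15:R; in-air after throw: [b1@13:R b4@14:L b3@15:R b5@17:R b2@18:L]
Beat 13 (R): throw ball1 h=9 -> lands@22:L; in-air after throw: [b4@14:L b3@15:R b5@17:R b2@18:L b1@22:L]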